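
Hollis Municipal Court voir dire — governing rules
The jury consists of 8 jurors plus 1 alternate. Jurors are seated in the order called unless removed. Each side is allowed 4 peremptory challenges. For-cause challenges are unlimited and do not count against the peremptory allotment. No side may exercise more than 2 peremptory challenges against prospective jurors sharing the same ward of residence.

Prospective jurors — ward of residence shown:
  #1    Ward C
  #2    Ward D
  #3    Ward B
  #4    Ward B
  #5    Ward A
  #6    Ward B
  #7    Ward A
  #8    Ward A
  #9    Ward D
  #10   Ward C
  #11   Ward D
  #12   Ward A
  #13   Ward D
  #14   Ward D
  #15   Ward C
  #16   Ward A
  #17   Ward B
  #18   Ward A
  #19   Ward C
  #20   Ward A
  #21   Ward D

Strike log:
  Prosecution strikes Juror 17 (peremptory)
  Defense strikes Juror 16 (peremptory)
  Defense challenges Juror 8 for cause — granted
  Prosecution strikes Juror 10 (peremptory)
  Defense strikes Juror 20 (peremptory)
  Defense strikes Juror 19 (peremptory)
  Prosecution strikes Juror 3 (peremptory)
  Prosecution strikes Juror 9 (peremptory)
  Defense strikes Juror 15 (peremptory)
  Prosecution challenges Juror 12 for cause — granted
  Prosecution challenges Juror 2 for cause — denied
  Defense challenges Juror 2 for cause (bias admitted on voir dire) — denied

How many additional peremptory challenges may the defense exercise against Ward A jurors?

Defense peremptories so far: #16, #20, #19, #15 — 4 of 4 used, 0 left overall.
Against Ward A: #16, #20 — 2 used; per-ward cap 2 leaves 0.
Binding limit: min(0, 0) = 0.

0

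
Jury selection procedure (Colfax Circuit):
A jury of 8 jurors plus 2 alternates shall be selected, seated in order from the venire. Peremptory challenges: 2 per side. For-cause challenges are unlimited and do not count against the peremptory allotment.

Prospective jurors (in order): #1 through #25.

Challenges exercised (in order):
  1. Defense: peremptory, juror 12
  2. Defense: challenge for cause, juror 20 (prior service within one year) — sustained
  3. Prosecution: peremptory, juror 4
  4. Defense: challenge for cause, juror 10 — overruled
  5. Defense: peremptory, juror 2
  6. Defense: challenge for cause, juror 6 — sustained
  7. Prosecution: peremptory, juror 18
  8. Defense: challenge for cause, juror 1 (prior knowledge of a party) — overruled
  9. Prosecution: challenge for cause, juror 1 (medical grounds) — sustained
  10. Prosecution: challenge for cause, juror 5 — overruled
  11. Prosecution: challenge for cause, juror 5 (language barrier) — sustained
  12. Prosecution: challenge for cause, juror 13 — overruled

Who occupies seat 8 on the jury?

14

Removed: #1, #2, #4, #5, #6, #12, #18, #20. (#10, #13 stay — for-cause denied.)
Seating in order: seats 1–8 → #3, #7, #8, #9, #10, #11, #13, #14; alternates → #15, #16.
So seat 8 is #14.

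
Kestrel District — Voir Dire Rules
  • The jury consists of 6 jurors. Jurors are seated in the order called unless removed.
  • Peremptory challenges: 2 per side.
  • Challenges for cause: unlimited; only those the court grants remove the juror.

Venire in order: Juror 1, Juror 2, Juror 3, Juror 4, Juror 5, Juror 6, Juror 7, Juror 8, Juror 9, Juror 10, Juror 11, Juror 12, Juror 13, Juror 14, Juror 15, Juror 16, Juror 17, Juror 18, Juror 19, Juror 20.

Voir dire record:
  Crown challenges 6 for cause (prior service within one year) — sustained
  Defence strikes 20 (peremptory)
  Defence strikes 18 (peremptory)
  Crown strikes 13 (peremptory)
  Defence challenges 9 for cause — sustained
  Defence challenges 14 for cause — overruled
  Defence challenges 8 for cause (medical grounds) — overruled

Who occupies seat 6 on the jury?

Removed: #6, #9, #13, #18, #20. (#8, #14 stay — for-cause denied.)
Seating in order: seats 1–6 → #1, #2, #3, #4, #5, #7.
So seat 6 is #7.

7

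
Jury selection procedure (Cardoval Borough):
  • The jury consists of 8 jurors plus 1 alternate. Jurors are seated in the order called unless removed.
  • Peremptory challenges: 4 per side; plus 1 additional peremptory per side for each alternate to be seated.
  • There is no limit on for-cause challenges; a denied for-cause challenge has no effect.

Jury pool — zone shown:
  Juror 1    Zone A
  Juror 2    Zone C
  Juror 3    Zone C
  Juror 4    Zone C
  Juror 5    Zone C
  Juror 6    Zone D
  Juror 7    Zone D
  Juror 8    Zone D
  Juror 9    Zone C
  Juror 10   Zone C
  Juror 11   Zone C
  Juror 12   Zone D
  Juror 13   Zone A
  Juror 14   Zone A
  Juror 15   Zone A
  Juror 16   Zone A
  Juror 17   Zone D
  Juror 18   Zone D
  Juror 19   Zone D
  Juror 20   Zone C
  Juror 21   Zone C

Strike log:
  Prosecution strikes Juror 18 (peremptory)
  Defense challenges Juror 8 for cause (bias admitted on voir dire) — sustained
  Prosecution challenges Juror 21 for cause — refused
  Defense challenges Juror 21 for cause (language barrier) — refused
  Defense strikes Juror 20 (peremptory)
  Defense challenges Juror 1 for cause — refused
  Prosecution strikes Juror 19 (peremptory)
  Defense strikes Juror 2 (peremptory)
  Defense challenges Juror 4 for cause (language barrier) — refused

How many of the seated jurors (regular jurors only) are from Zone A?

1

Removed: #2, #8, #18, #19, #20.
Seated jurors 1–8: #1, #3, #4, #5, #6, #7, #9, #10 (alternates #11 not counted).
Of those, in Zone A: #1 → 1.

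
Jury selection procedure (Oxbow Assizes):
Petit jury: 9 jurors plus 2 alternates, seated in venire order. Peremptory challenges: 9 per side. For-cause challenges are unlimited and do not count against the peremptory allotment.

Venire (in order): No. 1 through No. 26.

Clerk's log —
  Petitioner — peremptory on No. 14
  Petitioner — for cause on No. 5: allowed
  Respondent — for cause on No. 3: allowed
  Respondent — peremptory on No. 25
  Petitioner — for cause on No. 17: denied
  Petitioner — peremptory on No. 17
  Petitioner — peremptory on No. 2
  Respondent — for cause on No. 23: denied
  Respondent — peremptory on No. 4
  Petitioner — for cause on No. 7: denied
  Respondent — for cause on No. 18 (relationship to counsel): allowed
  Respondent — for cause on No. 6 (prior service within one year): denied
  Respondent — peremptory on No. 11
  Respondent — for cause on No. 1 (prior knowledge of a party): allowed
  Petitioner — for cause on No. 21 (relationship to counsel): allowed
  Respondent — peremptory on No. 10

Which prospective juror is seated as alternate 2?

Removed: #1, #2, #3, #4, #5, #10, #11, #14, #17, #18, #21, #25. (#6, #7, #23 stay — for-cause denied.)
Seating in order: seats 1–9 → #6, #7, #8, #9, #12, #13, #15, #16, #19; alternates → #20, #22.
So alternate 2 is #22.

22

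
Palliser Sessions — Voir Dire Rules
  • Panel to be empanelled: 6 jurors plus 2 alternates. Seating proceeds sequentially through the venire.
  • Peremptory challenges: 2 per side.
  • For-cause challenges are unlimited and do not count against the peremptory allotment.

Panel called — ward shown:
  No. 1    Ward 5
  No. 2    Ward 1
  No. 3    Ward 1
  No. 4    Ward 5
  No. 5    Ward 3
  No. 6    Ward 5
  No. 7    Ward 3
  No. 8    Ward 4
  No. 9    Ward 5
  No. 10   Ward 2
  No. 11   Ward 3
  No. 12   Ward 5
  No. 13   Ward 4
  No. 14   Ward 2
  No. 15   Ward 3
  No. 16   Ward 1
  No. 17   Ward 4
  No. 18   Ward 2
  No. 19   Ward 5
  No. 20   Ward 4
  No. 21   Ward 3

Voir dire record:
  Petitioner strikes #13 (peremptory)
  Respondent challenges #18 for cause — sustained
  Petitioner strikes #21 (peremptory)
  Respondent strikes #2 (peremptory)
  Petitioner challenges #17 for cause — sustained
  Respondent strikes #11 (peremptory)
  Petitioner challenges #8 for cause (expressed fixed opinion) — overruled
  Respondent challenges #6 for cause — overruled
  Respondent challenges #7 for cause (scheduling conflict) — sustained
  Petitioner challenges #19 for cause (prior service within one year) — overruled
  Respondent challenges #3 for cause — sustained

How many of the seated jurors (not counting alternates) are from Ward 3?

Removed: #2, #3, #7, #11, #13, #17, #18, #21.
Seated jurors 1–6: #1, #4, #5, #6, #8, #9 (alternates #10, #12 not counted).
Of those, in Ward 3: #5 → 1.

1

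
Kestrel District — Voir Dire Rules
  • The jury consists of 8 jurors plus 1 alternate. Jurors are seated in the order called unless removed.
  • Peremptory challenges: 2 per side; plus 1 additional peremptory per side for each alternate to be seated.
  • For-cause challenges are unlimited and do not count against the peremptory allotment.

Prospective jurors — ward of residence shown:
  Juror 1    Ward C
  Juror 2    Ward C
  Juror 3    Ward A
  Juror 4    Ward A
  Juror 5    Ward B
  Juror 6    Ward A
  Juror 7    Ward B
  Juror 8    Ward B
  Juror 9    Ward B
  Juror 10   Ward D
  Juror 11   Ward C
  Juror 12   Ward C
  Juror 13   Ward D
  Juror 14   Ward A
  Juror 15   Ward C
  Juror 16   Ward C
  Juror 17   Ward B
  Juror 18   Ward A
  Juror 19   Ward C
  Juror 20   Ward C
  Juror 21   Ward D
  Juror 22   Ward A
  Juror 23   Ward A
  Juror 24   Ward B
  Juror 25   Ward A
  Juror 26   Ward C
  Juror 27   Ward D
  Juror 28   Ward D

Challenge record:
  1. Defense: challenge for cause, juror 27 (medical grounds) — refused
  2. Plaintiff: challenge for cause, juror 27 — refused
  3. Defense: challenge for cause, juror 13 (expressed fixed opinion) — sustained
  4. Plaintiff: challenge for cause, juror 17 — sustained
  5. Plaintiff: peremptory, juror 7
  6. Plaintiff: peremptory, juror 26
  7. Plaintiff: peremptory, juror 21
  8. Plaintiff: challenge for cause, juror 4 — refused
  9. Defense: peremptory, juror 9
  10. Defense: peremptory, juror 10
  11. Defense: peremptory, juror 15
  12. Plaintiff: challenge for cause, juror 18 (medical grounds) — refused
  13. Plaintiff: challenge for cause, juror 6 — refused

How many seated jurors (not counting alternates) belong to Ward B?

2

Removed: #7, #9, #10, #13, #15, #17, #21, #26.
Seated jurors 1–8: #1, #2, #3, #4, #5, #6, #8, #11 (alternates #12 not counted).
Of those, in Ward B: #5, #8 → 2.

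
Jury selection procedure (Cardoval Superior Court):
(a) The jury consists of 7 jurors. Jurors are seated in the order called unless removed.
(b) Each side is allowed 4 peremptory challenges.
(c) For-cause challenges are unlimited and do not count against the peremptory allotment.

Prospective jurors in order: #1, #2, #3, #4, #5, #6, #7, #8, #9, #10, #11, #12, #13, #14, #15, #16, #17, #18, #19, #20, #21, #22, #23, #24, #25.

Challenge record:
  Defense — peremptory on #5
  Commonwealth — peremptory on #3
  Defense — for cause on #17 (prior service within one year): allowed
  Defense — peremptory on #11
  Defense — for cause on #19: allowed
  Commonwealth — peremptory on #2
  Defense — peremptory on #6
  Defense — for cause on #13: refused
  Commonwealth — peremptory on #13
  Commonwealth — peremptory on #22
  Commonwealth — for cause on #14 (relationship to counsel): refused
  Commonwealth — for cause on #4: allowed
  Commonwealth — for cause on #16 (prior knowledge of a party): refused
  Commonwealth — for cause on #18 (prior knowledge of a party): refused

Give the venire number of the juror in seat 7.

Removed: #2, #3, #4, #5, #6, #11, #13, #17, #19, #22. (#14, #16, #18 stay — for-cause denied.)
Seating in order: seats 1–7 → #1, #7, #8, #9, #10, #12, #14.
So seat 7 is #14.

14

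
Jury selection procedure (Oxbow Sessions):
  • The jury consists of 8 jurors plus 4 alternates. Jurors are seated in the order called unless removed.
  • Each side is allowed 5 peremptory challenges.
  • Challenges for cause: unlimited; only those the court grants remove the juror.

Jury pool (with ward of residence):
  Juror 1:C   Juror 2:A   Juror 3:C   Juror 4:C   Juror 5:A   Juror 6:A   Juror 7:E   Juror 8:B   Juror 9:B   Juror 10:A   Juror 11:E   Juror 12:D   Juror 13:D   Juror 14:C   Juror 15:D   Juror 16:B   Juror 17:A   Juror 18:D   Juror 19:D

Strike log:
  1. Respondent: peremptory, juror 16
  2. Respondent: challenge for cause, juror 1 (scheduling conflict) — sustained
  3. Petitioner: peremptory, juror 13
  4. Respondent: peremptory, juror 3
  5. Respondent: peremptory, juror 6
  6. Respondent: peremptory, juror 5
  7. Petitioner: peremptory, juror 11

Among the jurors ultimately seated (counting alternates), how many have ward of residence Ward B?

Removed: #1, #3, #5, #6, #11, #13, #16.
Seated (12 incl. alternates): #2, #4, #7, #8, #9, #10, #12, #14, #15, #17, #18, #19.
Of those, in Ward B: #8, #9 → 2.

2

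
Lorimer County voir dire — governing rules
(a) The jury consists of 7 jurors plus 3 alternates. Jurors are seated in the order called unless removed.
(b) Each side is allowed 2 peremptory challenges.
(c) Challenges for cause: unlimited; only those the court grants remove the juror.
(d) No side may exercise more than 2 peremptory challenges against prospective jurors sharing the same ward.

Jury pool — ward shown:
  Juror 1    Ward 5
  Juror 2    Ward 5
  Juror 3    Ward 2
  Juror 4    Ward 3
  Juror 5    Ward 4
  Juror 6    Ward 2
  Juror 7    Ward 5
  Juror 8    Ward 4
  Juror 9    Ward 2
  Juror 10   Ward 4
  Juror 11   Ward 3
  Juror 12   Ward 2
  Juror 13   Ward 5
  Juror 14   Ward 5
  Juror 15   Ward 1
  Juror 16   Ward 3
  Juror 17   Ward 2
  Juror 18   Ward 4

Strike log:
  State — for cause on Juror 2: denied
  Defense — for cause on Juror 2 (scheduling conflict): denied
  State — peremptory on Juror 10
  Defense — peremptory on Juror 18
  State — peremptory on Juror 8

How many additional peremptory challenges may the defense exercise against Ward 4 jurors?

Defense peremptories so far: #18 — 1 of 2 used, 1 left overall.
Against Ward 4: #18 — 1 used; per-ward cap 2 leaves 1.
Binding limit: min(1, 1) = 1.

1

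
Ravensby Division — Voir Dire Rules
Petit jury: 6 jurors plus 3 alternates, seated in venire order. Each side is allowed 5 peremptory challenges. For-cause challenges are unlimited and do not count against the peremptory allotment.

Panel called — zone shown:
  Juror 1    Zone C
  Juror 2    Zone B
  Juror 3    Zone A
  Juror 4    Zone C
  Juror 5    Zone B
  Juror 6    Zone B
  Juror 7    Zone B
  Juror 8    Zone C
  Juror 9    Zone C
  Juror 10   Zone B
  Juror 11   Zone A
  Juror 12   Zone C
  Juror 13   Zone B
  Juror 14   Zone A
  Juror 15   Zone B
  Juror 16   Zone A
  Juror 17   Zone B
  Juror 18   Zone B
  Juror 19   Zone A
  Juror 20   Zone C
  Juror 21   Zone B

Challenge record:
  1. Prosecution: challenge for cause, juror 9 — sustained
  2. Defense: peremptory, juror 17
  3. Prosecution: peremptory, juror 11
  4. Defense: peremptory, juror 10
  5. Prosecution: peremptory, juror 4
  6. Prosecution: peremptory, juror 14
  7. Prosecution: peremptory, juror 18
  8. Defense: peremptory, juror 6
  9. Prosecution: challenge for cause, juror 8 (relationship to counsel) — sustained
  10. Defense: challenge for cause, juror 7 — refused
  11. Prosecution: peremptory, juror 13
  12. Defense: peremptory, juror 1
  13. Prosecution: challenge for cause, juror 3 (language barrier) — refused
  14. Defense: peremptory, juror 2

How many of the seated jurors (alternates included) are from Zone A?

3

Removed: #1, #2, #4, #6, #8, #9, #10, #11, #13, #14, #17, #18.
Seated (9 incl. alternates): #3, #5, #7, #12, #15, #16, #19, #20, #21.
Of those, in Zone A: #3, #16, #19 → 3.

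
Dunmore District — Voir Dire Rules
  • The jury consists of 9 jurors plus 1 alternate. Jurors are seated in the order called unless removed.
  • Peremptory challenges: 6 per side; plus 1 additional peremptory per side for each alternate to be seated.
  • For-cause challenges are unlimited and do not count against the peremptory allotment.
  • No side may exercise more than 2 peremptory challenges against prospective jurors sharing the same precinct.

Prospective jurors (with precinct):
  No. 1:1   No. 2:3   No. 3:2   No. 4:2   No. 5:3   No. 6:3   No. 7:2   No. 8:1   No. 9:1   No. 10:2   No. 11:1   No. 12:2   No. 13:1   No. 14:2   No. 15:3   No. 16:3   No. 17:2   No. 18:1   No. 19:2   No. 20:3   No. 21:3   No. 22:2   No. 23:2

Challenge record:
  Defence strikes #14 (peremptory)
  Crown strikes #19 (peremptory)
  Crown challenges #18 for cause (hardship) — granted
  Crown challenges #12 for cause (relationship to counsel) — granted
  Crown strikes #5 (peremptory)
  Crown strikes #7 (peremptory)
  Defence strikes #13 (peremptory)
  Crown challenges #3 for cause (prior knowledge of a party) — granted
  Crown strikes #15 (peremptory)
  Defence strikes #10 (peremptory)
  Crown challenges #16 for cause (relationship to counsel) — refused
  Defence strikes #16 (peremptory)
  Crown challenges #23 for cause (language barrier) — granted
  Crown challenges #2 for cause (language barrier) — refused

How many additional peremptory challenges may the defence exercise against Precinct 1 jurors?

Defence peremptories so far: #14, #13, #10, #16 — 4 of 7 used, 3 left overall.
Against Precinct 1: #13 — 1 used; per-precinct cap 2 leaves 1.
Binding limit: min(3, 1) = 1.

1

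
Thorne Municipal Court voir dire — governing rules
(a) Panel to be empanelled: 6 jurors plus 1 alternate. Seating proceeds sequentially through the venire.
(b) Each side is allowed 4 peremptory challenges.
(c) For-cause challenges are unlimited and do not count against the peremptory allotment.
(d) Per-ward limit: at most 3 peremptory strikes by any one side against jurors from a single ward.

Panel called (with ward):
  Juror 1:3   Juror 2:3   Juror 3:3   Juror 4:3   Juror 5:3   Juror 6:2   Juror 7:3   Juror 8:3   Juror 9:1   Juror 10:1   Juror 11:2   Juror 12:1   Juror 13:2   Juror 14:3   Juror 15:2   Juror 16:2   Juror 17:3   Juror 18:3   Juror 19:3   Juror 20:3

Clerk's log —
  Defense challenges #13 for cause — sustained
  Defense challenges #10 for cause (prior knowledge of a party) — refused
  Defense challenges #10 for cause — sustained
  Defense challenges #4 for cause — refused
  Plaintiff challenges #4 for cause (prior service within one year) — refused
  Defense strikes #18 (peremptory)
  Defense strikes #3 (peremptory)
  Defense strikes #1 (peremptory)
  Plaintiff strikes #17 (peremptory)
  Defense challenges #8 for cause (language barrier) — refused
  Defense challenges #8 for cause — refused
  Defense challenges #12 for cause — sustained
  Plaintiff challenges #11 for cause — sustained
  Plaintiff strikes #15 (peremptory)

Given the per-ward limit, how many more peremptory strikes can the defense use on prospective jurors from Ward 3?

0

Defense peremptories so far: #18, #3, #1 — 3 of 4 used, 1 left overall.
Against Ward 3: #18, #3, #1 — 3 used; per-ward cap 3 leaves 0.
Binding limit: min(1, 0) = 0.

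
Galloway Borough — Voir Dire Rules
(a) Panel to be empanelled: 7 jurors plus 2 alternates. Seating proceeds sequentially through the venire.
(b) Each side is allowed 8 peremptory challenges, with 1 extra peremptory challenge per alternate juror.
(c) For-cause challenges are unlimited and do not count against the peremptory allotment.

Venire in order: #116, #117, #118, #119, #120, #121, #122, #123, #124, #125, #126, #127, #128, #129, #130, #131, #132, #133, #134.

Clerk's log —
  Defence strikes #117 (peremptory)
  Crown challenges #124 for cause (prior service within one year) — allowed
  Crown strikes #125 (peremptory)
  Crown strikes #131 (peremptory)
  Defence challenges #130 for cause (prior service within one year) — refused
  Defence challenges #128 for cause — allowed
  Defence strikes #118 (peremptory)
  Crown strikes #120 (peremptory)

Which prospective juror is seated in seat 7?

Removed: #117, #118, #120, #124, #125, #128, #131. (#130 stays — for-cause denied.)
Seating in order: seats 1–7 → #116, #119, #121, #122, #123, #126, #127; alternates → #129, #130.
So seat 7 is #127.

127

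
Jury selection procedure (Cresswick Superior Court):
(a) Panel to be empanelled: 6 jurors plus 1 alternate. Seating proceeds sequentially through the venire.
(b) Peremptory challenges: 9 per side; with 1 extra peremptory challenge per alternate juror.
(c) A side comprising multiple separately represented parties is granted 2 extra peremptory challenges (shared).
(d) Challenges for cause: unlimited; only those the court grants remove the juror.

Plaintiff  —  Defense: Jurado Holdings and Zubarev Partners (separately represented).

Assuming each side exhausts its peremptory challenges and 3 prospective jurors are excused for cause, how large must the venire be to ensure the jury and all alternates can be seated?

32

Seats to fill: 6 + 1 alternates = 7.
Peremptories — Plaintiff: 9 + 1×1 = 10; Defense: 9 + 1×1 + 2 = 12; total 22.
For-cause removals: 3.
Minimum venire: 7 + 22 + 3 = 32.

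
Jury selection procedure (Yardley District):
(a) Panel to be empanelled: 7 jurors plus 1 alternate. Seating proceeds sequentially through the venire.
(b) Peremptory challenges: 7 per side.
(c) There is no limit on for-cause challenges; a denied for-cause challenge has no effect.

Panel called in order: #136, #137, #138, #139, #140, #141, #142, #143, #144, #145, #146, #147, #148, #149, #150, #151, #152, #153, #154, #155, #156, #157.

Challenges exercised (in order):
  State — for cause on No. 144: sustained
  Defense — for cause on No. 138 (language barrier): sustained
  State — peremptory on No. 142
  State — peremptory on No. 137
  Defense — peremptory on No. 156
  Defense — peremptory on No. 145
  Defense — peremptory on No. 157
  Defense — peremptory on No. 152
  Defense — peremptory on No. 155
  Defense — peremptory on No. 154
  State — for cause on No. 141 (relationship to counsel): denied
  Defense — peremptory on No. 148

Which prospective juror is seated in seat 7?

147

Removed: #137, #138, #142, #144, #145, #148, #152, #154, #155, #156, #157. (#141 stays — for-cause denied.)
Seating in order: seats 1–7 → #136, #139, #140, #141, #143, #146, #147; alternates → #149.
So seat 7 is #147.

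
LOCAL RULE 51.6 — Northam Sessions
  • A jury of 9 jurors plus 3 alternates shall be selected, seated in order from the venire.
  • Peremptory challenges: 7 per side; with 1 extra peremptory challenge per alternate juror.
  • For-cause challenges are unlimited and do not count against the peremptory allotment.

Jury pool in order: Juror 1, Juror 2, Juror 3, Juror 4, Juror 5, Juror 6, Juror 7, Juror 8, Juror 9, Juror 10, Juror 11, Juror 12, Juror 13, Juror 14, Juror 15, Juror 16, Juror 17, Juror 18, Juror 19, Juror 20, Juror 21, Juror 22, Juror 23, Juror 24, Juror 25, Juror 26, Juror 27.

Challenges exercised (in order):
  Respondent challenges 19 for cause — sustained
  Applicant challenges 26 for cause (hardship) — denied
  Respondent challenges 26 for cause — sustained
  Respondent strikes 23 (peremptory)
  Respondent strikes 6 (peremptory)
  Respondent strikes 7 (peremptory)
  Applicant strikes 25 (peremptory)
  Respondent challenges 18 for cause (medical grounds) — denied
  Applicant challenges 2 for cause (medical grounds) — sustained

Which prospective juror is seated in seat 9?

12

Removed: #2, #6, #7, #19, #23, #25, #26. (#18 stays — for-cause denied.)
Filling seats in venire order through position 9: #1, #3, #4, #5, #8, #9, #10, #11, #12.
So seat 9 is #12.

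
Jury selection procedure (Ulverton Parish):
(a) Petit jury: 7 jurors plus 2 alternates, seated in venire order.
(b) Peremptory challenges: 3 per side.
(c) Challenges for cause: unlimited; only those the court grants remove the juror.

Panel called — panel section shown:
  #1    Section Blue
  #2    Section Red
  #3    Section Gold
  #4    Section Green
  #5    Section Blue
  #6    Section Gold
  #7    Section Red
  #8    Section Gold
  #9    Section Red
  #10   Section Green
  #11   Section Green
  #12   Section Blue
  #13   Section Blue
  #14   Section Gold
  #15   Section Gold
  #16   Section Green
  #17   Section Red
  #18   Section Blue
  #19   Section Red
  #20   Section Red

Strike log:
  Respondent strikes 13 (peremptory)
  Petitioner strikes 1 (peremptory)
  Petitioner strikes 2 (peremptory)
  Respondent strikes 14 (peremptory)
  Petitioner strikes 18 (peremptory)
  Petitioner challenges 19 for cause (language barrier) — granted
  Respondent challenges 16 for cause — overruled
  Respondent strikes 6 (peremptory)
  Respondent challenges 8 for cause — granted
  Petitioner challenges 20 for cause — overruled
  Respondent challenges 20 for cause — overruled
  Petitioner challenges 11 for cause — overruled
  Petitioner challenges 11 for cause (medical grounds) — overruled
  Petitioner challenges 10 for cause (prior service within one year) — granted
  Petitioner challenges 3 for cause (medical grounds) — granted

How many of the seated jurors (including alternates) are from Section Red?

Removed: #1, #2, #3, #6, #8, #10, #13, #14, #18, #19.
Seated (9 incl. alternates): #4, #5, #7, #9, #11, #12, #15, #16, #17.
Of those, in Section Red: #7, #9, #17 → 3.

3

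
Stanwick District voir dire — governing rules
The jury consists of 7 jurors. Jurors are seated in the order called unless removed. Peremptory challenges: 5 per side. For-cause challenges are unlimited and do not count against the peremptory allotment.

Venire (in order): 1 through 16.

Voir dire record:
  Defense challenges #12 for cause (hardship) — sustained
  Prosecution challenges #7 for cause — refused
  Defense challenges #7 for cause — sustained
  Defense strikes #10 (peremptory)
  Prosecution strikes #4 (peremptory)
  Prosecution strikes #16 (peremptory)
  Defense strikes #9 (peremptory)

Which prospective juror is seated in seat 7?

Removed: #4, #7, #9, #10, #12, #16.
Seating in order: seats 1–7 → #1, #2, #3, #5, #6, #8, #11.
So seat 7 is #11.

11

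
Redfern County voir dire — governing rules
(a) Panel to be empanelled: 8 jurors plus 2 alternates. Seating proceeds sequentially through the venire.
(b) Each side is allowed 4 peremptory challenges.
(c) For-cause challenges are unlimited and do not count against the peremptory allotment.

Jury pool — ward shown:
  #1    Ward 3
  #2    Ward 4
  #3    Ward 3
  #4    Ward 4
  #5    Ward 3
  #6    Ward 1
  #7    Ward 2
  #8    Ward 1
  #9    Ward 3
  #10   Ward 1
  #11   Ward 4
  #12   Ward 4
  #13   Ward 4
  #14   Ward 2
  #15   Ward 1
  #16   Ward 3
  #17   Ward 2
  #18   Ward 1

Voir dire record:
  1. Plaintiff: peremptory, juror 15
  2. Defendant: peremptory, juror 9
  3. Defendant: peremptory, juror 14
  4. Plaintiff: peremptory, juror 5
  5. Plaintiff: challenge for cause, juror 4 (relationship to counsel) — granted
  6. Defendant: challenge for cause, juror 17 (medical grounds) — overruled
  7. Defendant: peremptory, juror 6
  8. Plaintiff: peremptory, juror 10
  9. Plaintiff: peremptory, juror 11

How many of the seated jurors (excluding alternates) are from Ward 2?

1

Removed: #4, #5, #6, #9, #10, #11, #14, #15.
Seated jurors 1–8: #1, #2, #3, #7, #8, #12, #13, #16 (alternates #17, #18 not counted).
Of those, in Ward 2: #7 → 1.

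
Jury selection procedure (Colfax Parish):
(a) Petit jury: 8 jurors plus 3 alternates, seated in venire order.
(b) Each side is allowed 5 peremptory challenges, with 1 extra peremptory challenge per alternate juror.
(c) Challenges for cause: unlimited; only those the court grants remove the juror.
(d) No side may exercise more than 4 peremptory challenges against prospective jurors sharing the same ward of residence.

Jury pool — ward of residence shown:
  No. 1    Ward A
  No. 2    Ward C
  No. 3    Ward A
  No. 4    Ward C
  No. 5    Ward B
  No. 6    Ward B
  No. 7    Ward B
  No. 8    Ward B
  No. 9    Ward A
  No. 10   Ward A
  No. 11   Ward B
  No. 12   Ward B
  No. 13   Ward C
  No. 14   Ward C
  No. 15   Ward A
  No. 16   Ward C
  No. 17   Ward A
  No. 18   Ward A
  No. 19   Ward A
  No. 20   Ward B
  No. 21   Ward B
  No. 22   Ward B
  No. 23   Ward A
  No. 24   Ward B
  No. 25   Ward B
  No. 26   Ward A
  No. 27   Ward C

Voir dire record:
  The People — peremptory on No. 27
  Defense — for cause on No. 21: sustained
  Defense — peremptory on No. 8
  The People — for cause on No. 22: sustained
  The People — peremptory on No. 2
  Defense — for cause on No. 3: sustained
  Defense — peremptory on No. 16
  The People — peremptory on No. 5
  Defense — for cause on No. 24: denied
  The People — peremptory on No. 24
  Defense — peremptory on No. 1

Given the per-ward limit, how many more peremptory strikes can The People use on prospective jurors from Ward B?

The People peremptories so far: #27, #2, #5, #24 — 4 of 8 used, 4 left overall.
Against Ward B: #5, #24 — 2 used; per-ward cap 4 leaves 2.
Binding limit: min(4, 2) = 2.

2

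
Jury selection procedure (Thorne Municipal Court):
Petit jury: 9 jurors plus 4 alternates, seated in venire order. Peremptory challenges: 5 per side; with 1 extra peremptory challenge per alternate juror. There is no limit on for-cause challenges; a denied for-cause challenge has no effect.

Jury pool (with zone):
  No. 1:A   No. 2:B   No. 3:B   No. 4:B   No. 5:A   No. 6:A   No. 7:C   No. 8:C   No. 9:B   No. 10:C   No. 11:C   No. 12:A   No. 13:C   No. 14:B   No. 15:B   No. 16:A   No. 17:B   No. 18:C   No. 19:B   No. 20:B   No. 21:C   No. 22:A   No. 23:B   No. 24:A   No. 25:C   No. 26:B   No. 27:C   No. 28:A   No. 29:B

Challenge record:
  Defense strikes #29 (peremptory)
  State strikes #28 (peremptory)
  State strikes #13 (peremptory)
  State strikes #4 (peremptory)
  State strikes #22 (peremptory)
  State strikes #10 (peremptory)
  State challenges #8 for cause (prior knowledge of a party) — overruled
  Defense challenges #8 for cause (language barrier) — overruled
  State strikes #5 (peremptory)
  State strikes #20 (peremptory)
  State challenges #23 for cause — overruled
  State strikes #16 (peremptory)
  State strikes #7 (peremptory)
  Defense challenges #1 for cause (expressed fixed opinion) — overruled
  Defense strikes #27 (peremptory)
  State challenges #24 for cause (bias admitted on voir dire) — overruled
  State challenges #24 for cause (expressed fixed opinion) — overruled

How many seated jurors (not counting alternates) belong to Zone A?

Removed: #4, #5, #7, #10, #13, #16, #20, #22, #27, #28, #29.
Seated jurors 1–9: #1, #2, #3, #6, #8, #9, #11, #12, #14 (alternates #15, #17, #18, #19 not counted).
Of those, in Zone A: #1, #6, #12 → 3.

3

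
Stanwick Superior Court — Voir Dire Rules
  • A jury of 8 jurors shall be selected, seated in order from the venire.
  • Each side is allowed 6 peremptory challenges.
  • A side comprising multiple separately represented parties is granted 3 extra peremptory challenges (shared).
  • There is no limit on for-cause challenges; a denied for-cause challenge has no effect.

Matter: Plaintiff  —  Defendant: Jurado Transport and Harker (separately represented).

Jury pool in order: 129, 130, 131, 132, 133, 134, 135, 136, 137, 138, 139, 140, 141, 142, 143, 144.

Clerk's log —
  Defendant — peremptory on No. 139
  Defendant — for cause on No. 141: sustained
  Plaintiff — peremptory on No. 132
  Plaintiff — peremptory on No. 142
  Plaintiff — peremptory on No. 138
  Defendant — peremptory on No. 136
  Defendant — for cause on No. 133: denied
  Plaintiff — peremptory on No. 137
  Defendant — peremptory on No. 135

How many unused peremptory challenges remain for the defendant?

Defendant allotment: 6 base + 3 multi-party = 9.
Defendant peremptories used: #139, #136, #135 — 3 (for-cause on #141, #133 don't count).
Remaining: 9 − 3 = 6.

6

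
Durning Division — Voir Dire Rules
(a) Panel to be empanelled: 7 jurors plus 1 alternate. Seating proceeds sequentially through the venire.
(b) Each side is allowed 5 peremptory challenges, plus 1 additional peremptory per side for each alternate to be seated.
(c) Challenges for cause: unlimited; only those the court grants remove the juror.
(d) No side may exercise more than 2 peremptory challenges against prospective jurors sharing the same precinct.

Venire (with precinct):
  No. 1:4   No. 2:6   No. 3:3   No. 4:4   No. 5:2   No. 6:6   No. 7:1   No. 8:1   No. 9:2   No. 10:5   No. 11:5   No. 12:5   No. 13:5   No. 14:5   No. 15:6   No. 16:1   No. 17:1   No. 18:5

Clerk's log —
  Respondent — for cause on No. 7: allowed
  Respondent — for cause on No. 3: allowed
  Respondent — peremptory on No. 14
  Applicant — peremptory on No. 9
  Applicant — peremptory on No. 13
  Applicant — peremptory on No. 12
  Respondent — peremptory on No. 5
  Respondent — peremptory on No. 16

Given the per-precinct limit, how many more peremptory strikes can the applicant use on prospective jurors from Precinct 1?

2

Applicant peremptories so far: #9, #13, #12 — 3 of 6 used, 3 left overall.
Against Precinct 1: none yet — per-precinct cap 2 leaves 2.
Binding limit: min(3, 2) = 2.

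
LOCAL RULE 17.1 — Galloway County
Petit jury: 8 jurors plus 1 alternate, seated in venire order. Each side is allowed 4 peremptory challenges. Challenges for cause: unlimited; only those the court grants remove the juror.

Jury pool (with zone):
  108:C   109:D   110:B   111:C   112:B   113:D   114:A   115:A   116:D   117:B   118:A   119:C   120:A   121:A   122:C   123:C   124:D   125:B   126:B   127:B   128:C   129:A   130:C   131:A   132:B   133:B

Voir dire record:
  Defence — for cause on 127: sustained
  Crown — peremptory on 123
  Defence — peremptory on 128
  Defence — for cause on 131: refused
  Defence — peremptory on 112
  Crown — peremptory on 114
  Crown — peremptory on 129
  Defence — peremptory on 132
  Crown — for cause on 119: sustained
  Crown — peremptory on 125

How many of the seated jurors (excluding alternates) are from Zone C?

2

Removed: #112, #114, #119, #123, #125, #127, #128, #129, #132.
Seated jurors 1–8: #108, #109, #110, #111, #113, #115, #116, #117 (alternates #118 not counted).
Of those, in Zone C: #108, #111 → 2.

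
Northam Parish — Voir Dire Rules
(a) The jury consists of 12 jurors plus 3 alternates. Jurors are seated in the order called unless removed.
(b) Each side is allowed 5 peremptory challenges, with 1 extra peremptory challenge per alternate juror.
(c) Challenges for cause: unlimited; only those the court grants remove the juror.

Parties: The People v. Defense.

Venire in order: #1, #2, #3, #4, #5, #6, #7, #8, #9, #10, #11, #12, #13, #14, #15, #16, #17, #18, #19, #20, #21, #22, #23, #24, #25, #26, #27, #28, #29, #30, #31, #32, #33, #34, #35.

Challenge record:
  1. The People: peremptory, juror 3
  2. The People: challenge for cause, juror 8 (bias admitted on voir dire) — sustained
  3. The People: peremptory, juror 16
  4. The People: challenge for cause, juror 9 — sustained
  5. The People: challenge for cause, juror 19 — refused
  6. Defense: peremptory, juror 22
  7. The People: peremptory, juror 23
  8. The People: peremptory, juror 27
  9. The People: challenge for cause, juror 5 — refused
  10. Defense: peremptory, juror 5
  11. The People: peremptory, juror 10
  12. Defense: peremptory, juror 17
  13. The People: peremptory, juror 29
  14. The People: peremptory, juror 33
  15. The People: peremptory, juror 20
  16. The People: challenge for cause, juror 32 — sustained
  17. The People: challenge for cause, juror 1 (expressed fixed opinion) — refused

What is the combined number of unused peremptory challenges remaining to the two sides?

The People allotment: 5 base + 1 × 3 alternates = 8. Defense allotment: 5 base + 1 × 3 alternates = 8.
The People peremptories used: #3, #16, #23, #27, #10, #29, #33, #20 — 8 (for-cause on #8, #9, #19, #5, #32, #1 don't count).
Defense peremptories used: #22, #5, #17 — 3.
Remaining: (8 − 8) + (8 − 3) = 5.

5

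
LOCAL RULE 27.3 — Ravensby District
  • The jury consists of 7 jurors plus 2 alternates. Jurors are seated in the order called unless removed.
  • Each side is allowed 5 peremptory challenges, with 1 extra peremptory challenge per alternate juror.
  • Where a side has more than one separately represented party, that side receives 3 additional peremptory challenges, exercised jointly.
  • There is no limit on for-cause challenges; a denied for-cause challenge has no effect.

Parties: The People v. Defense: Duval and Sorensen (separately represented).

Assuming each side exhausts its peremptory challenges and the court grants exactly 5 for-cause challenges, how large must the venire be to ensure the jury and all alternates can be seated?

Seats to fill: 7 + 2 alternates = 9.
Peremptories — The People: 5 + 1×2 = 7; Defense: 5 + 1×2 + 3 = 10; total 17.
For-cause removals: 5.
Minimum venire: 9 + 17 + 5 = 31.

31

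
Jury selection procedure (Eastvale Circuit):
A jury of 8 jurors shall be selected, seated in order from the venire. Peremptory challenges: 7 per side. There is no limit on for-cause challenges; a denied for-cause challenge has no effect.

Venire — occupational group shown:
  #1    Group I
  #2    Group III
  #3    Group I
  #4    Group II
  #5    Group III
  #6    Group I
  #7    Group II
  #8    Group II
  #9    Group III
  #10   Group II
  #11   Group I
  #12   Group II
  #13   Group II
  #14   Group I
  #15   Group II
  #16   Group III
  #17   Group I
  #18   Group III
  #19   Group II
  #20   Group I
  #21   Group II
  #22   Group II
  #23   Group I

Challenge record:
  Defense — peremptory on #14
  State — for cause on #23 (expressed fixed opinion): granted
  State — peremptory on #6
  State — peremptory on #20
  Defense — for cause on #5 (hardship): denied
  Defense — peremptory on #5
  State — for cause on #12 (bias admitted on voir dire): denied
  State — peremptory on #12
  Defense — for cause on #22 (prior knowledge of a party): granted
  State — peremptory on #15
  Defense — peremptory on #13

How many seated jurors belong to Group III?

Removed: #5, #6, #12, #13, #14, #15, #20, #22, #23.
Seated jurors 1–8: #1, #2, #3, #4, #7, #8, #9, #10.
Of those, in Group III: #2, #9 → 2.

2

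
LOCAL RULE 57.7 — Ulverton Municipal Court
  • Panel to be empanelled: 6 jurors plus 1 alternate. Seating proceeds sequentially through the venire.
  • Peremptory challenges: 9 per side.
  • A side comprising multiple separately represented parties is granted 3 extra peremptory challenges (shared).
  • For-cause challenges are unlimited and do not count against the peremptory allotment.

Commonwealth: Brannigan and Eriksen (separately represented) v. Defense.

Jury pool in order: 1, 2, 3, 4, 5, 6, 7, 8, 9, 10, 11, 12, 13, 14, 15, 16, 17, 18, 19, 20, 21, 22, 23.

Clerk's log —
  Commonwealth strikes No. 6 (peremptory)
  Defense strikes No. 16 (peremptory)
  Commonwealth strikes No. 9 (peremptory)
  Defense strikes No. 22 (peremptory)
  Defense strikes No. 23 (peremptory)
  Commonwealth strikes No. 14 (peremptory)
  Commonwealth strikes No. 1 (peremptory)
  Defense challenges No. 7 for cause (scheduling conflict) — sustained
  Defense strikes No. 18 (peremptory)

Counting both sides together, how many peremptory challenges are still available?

Commonwealth allotment: 9 base + 3 multi-party = 12. Defense allotment: 9.
Commonwealth peremptories used: #6, #9, #14, #1 — 4.
Defense peremptories used: #16, #22, #23, #18 — 4 (the for-cause on #7 doesn't count).
Remaining: (12 − 4) + (9 − 4) = 13.

13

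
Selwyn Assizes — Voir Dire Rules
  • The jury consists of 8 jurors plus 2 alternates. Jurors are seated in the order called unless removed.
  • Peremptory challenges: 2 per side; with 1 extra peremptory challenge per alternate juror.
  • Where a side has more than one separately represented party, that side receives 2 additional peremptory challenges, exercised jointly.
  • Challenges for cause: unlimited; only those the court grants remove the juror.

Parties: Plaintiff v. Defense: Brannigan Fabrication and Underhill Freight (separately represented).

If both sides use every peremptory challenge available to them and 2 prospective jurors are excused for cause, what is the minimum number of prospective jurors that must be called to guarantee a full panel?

22

Seats to fill: 8 + 2 alternates = 10.
Peremptories — Plaintiff: 2 + 1×2 = 4; Defense: 2 + 1×2 + 2 = 6; total 10.
For-cause removals: 2.
Minimum venire: 10 + 10 + 2 = 22.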